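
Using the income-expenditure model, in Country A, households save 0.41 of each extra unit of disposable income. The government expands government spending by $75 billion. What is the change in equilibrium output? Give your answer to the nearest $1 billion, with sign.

MPC = 1 − MPS = 1 − 0.41 = 0.59.
Government-spending multiplier = 1/(1 − MPC) = 1/(1 − 0.59) = 1/0.41 ≈ 2.439.
ΔY = k × ΔG = (+$75 billion) / 0.41 ≈ +$183 billion.

+$183 billion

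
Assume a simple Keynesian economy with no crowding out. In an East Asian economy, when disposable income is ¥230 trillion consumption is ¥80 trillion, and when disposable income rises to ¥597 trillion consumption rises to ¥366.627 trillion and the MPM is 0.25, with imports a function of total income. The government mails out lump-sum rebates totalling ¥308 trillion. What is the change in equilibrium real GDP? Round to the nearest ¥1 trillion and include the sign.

+¥513 trillion

MPC = ΔC/ΔYd = (366.627 − 80)/(597 − 230) = 286.627/367 = 0.781.
A lump-sum tax change of −¥308 trillion shifts disposable income by +¥308 trillion; first-round consumption changes by −c × ΔT = −0.781 × (−¥308 trillion) = +¥240.548 trillion.
Expenditure multiplier = 1/(1 − c + m) = 1/(1 − 0.781 + 0.25) = 1/0.469 ≈ 2.132.
The tax multiplier is −c × k ≈ −1.665, so ΔY = k × (−c·ΔT) = (+¥240.548 trillion) / 0.469 ≈ +¥513 trillion.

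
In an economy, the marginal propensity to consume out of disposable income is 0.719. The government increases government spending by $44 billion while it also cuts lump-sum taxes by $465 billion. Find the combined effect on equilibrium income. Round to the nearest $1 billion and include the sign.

Expenditure multiplier = 1/(1 − MPC) = 1/(1 − 0.719) = 1/0.281 ≈ 3.559.
ΔG contributes k·ΔG = (+$44 billion) / 0.281 ≈ +$156.6 billion.
ΔT of −$465 billion changes first-round spending by −c·ΔT = +$334.335 billion, contributing k·(−c·ΔT) = (+$334.335 billion) / 0.281 ≈ +$1,189.8 billion.
Net ΔY = k(ΔG − c·ΔT) = (+$378.335 billion) / 0.281 ≈ +$1,346 billion.

+$1,346 billion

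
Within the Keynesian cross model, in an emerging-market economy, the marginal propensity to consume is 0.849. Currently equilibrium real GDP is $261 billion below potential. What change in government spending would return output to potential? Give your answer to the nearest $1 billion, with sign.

+$39 billion

Spending multiplier = 1/(1 − MPC) = 1/(1 − 0.849) = 1/0.151 ≈ 6.623.
Need ΔY = +$261 billion, so ΔG = ΔY/k = (+$261 billion) × 0.151 ≈ +$39 billion.
The government should increase government spending by $39 billion.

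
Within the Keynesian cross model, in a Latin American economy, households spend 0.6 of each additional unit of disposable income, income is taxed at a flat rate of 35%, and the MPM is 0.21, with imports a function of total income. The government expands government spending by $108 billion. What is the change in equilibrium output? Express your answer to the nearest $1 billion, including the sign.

+$132 billion

Government-spending multiplier = 1/(1 − c(1−t) + m) = 1/(1 − 0.6×0.65 + 0.21) = 1/0.82 ≈ 1.22.
ΔY = k × ΔG = (+$108 billion) / 0.82 ≈ +$132 billion.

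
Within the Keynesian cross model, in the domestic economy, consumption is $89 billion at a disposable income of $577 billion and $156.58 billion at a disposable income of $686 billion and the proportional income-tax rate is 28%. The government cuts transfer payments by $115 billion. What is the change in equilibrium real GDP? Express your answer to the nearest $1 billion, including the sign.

MPC = ΔC/ΔYd = (156.58 − 89)/(686 − 577) = 67.58/109 = 0.62.
The transfer change shifts disposable income by −$115 billion, so first-round consumption changes by c·ΔTR = 0.62 × (−$115 billion) = −$71.3 billion.
Expenditure multiplier = 1/(1 − c(1−t)) = 1/(1 − 0.62×0.72) = 1/0.5536 ≈ 1.806.
The transfer multiplier is c × k ≈ 1.12, so ΔY = k × (c·ΔTR) = (−$71.3 billion) / 0.5536 ≈ −$129 billion.

−$129 billion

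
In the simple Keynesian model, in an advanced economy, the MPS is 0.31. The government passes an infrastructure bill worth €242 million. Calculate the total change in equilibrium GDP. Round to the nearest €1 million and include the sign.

+€781 million

MPC = 1 − MPS = 1 − 0.31 = 0.69.
Expenditure multiplier = 1/(1 − MPC) = 1/(1 − 0.69) = 1/0.31 ≈ 3.226.
ΔY = k × ΔG = (+€242 million) / 0.31 ≈ +€781 million.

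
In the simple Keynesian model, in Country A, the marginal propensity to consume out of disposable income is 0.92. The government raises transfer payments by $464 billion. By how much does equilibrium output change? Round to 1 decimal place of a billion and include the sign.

The transfer change shifts disposable income by +$464 billion, so first-round consumption changes by c·ΔTR = 0.92 × (+$464 billion) = +$426.88 billion.
Expenditure multiplier = 1/(1 − MPC) = 1/(1 − 0.92) = 1/0.08 = 12.5.
The transfer multiplier is c × k = 11.5, so ΔY = k × (c·ΔTR) = (+$426.88 billion) / 0.08 = +$5,336 billion.

+$5,336.0 billion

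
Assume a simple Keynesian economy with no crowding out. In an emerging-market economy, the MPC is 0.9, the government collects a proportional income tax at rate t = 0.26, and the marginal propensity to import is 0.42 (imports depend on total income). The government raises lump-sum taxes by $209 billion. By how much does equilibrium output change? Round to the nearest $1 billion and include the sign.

−$249 billion

A lump-sum tax change of +$209 billion shifts disposable income by −$209 billion; first-round consumption changes by −c × ΔT = −0.9 × (+$209 billion) = −$188.1 billion.
Expenditure multiplier = 1/(1 − c(1−t) + m) = 1/(1 − 0.9×0.74 + 0.42) = 1/0.754 ≈ 1.326.
The tax multiplier is −c × k ≈ −1.194, so ΔY = k × (−c·ΔT) = (−$188.1 billion) / 0.754 ≈ −$249 billion.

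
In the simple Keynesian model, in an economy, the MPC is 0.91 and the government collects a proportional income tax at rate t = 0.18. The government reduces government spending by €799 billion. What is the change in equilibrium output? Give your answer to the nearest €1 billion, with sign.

−€3,148 billion

Spending multiplier = 1/(1 − c(1−t)) = 1/(1 − 0.91×0.82) = 1/0.2538 ≈ 3.94.
ΔY = k × ΔG = (−€799 billion) / 0.2538 ≈ −€3,148 billion.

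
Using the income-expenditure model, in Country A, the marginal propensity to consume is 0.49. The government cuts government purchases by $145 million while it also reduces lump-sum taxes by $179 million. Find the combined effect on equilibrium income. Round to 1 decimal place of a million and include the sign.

−$112.3 million

Expenditure multiplier = 1/(1 − MPC) = 1/(1 − 0.49) = 1/0.51 ≈ 1.961.
ΔG contributes k·ΔG = (−$145 million) / 0.51 ≈ −$284.3 million.
ΔT of −$179 million changes first-round spending by −c·ΔT = +$87.71 million, contributing k·(−c·ΔT) = (+$87.71 million) / 0.51 ≈ +$172 million.
Net ΔY = k(ΔG − c·ΔT) = (−$57.29 million) / 0.51 ≈ −$112.3 million.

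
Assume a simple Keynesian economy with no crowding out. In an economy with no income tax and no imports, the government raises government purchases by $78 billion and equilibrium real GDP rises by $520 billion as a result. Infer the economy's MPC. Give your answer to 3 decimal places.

0.850

Implied spending multiplier k = ΔY/ΔG = 520/78 ≈ 6.6667.
Since k = 1/(1 − MPC), MPC = 1 − 1/k = 1 − ΔG/ΔY = 1 − 78/520 = 0.850.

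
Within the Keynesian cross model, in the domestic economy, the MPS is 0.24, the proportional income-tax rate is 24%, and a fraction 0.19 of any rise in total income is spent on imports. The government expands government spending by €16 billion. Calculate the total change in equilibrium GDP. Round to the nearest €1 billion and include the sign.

+€26 billion

MPC = 1 − MPS = 1 − 0.24 = 0.76.
Government-spending multiplier = 1/(1 − c(1−t) + m) = 1/(1 − 0.76×0.76 + 0.19) = 1/0.6124 ≈ 1.633.
ΔY = k × ΔG = (+€16 billion) / 0.6124 ≈ +€26 billion.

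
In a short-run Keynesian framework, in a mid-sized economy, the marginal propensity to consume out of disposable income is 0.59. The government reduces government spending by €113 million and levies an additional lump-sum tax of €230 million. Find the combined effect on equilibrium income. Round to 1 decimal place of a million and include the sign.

−€606.6 million

Expenditure multiplier = 1/(1 − MPC) = 1/(1 − 0.59) = 1/0.41 ≈ 2.439.
ΔG contributes k·ΔG = (−€113 million) / 0.41 ≈ −€275.6 million.
ΔT of +€230 million changes first-round spending by −c·ΔT = −€135.7 million, contributing k·(−c·ΔT) = (−€135.7 million) / 0.41 ≈ −€331 million.
Net ΔY = k(ΔG − c·ΔT) = (−€248.7 million) / 0.41 ≈ −€606.6 million.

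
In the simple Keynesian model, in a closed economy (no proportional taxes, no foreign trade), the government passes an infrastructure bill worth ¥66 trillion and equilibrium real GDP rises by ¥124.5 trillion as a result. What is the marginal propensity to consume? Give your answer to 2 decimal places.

0.47

Implied spending multiplier k = ΔY/ΔG = 124.5/66 ≈ 1.8864.
Since k = 1/(1 − MPC), MPC = 1 − 1/k = 1 − ΔG/ΔY = 1 − 66/124.5 ≈ 0.47.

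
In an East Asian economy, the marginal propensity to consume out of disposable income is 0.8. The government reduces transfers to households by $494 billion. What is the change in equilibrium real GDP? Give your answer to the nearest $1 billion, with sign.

−$1,976 billion

The transfer change shifts disposable income by −$494 billion, so first-round consumption changes by c·ΔTR = 0.8 × (−$494 billion) = −$395.2 billion.
Expenditure multiplier = 1/(1 − MPC) = 1/(1 − 0.8) = 1/0.2 = 5.
The transfer multiplier is c × k = 4, so ΔY = k × (c·ΔTR) = (−$395.2 billion) / 0.2 = −$1,976 billion.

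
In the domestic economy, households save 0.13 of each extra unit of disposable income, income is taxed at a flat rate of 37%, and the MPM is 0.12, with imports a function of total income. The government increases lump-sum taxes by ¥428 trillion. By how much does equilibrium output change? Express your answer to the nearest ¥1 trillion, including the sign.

−¥651 trillion

MPC = 1 − MPS = 1 − 0.13 = 0.87.
A lump-sum tax change of +¥428 trillion shifts disposable income by −¥428 trillion; first-round consumption changes by −c × ΔT = −0.87 × (+¥428 trillion) = −¥372.36 trillion.
Expenditure multiplier = 1/(1 − c(1−t) + m) = 1/(1 − 0.87×0.63 + 0.12) = 1/0.5719 ≈ 1.749.
The tax multiplier is −c × k ≈ −1.521, so ΔY = k × (−c·ΔT) = (−¥372.36 trillion) / 0.5719 ≈ −¥651 trillion.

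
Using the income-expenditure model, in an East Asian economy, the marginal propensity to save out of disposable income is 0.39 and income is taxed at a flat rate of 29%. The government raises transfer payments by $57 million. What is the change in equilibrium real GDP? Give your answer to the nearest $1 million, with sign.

MPC = 1 − MPS = 1 − 0.39 = 0.61.
The transfer change shifts disposable income by +$57 million, so first-round consumption changes by c·ΔTR = 0.61 × (+$57 million) = +$34.77 million.
Expenditure multiplier = 1/(1 − c(1−t)) = 1/(1 − 0.61×0.71) = 1/0.5669 ≈ 1.764.
The transfer multiplier is c × k ≈ 1.076, so ΔY = k × (c·ΔTR) = (+$34.77 million) / 0.5669 ≈ +$61 million.

+$61 million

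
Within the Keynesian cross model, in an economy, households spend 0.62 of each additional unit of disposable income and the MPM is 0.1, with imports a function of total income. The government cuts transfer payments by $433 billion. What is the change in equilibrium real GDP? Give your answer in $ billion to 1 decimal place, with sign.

The transfer change shifts disposable income by −$433 billion, so first-round consumption changes by c·ΔTR = 0.62 × (−$433 billion) = −$268.46 billion.
Expenditure multiplier = 1/(1 − c + m) = 1/(1 − 0.62 + 0.1) = 1/0.48 ≈ 2.083.
The transfer multiplier is c × k ≈ 1.292, so ΔY = k × (c·ΔTR) = (−$268.46 billion) / 0.48 ≈ −$559.3 billion.

−$559.3 billion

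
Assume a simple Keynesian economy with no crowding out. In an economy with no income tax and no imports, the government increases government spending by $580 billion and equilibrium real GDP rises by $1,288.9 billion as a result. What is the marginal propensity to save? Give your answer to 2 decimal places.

0.45

Implied spending multiplier k = ΔY/ΔG = 1,288.9/580 ≈ 2.2222.
Since k = 1/(1 − MPC), MPC = 1 − 1/k = 1 − ΔG/ΔY = 1 − 580/1,288.9 ≈ 0.55.
MPS = 1 − MPC = 0.45.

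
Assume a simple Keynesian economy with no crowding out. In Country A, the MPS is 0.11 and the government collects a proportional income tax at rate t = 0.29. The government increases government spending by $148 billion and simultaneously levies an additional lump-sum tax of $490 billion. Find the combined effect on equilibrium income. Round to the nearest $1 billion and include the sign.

−$783 billion

MPC = 1 − MPS = 1 − 0.11 = 0.89.
Expenditure multiplier = 1/(1 − c(1−t)) = 1/(1 − 0.89×0.71) = 1/0.3681 ≈ 2.717.
ΔG contributes k·ΔG = (+$148 billion) / 0.3681 ≈ +$402.1 billion.
ΔT of +$490 billion changes first-round spending by −c·ΔT = −$436.1 billion, contributing k·(−c·ΔT) = (−$436.1 billion) / 0.3681 ≈ −$1,184.7 billion.
Net ΔY = k(ΔG − c·ΔT) = (−$288.1 billion) / 0.3681 ≈ −$783 billion.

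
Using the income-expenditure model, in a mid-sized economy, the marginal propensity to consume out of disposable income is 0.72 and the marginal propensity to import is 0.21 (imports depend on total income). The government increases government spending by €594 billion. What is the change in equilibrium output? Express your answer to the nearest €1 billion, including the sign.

Government-spending multiplier = 1/(1 − c + m) = 1/(1 − 0.72 + 0.21) = 1/0.49 ≈ 2.041.
ΔY = k × ΔG = (+€594 billion) / 0.49 ≈ +€1,212 billion.

+€1,212 billion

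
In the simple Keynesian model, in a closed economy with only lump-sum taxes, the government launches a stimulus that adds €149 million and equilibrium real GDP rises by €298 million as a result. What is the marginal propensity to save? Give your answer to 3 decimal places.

Implied spending multiplier k = ΔY/ΔG = 298/149 = 2.
Since k = 1/(1 − MPC), MPC = 1 − 1/k = 1 − ΔG/ΔY = 1 − 149/298 = 0.500.
MPS = 1 − MPC = 0.500.

0.500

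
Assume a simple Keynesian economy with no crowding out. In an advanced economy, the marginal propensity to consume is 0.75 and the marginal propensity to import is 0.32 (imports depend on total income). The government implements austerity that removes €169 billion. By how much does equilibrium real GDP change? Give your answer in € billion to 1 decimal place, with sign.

−€296.5 billion

Government-spending multiplier = 1/(1 − c + m) = 1/(1 − 0.75 + 0.32) = 1/0.57 ≈ 1.754.
ΔY = k × ΔG = (−€169 billion) / 0.57 ≈ −€296.5 billion.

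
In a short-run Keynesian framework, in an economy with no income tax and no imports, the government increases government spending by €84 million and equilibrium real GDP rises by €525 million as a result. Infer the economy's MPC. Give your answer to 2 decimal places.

Implied spending multiplier k = ΔY/ΔG = 525/84 = 6.25.
Since k = 1/(1 − MPC), MPC = 1 − 1/k = 1 − ΔG/ΔY = 1 − 84/525 = 0.84.

0.84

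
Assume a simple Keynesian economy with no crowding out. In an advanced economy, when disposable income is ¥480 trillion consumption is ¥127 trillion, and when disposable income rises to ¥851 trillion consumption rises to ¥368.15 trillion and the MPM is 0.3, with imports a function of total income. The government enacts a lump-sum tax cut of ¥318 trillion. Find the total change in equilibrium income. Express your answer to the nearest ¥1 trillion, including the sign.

MPC = ΔC/ΔYd = (368.15 − 127)/(851 − 480) = 241.15/371 = 0.65.
A lump-sum tax change of −¥318 trillion shifts disposable income by +¥318 trillion; first-round consumption changes by −c × ΔT = −0.65 × (−¥318 trillion) = +¥206.7 trillion.
Expenditure multiplier = 1/(1 − c + m) = 1/(1 − 0.65 + 0.3) = 1/0.65 ≈ 1.538.
The tax multiplier is −c × k = −1, so ΔY = k × (−c·ΔT) = (+¥206.7 trillion) / 0.65 = +¥318 trillion.

+¥318 trillion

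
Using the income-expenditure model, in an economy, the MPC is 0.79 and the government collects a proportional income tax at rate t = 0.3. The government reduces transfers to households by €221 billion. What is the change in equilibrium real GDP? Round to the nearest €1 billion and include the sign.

The transfer change shifts disposable income by −€221 billion, so first-round consumption changes by c·ΔTR = 0.79 × (−€221 billion) = −€174.59 billion.
Expenditure multiplier = 1/(1 − c(1−t)) = 1/(1 − 0.79×0.7) = 1/0.447 ≈ 2.237.
The transfer multiplier is c × k ≈ 1.767, so ΔY = k × (c·ΔTR) = (−€174.59 billion) / 0.447 ≈ −€391 billion.

−€391 billion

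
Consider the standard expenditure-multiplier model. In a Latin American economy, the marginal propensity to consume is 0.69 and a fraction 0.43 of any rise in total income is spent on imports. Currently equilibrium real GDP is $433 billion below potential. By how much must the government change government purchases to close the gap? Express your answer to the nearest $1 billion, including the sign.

+$320 billion

Spending multiplier = 1/(1 − c + m) = 1/(1 − 0.69 + 0.43) = 1/0.74 ≈ 1.351.
Need ΔY = +$433 billion, so ΔG = ΔY/k = (+$433 billion) × 0.74 ≈ +$320 billion.
The government should increase government purchases by $320 billion.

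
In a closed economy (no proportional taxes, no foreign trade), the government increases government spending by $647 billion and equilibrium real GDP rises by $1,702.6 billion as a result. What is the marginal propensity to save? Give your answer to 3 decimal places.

0.380

Implied spending multiplier k = ΔY/ΔG = 1,702.6/647 ≈ 2.6315.
Since k = 1/(1 − MPC), MPC = 1 − 1/k = 1 − ΔG/ΔY = 1 − 647/1,702.6 ≈ 0.620.
MPS = 1 − MPC = 0.380.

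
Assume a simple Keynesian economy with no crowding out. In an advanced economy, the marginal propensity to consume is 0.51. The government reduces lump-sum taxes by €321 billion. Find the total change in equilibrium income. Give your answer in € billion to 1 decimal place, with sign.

A lump-sum tax change of −€321 billion shifts disposable income by +€321 billion; first-round consumption changes by −c × ΔT = −0.51 × (−€321 billion) = +€163.71 billion.
Expenditure multiplier = 1/(1 − MPC) = 1/(1 − 0.51) = 1/0.49 ≈ 2.041.
The tax multiplier is −c × k ≈ −1.041, so ΔY = k × (−c·ΔT) = (+€163.71 billion) / 0.49 ≈ +€334.1 billion.

+€334.1 billion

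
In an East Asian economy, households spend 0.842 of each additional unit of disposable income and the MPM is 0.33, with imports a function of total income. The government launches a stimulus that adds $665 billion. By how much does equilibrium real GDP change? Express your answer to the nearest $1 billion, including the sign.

Government-spending multiplier = 1/(1 − c + m) = 1/(1 − 0.842 + 0.33) = 1/0.488 ≈ 2.049.
ΔY = k × ΔG = (+$665 billion) / 0.488 ≈ +$1,363 billion.

+$1,363 billion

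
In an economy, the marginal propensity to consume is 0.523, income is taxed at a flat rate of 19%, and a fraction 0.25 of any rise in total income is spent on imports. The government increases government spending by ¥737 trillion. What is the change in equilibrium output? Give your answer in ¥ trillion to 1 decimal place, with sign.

Spending multiplier = 1/(1 − c(1−t) + m) = 1/(1 − 0.523×0.81 + 0.25) = 1/0.82637 ≈ 1.21.
ΔY = k × ΔG = (+¥737 trillion) / 0.82637 ≈ +¥891.9 trillion.

+¥891.9 trillion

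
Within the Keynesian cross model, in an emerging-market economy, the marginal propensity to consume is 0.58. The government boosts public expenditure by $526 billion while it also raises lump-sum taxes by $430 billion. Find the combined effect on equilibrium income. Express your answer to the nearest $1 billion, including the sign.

+$659 billion

Expenditure multiplier = 1/(1 − MPC) = 1/(1 − 0.58) = 1/0.42 ≈ 2.381.
ΔG contributes k·ΔG = (+$526 billion) / 0.42 ≈ +$1,252.4 billion.
ΔT of +$430 billion changes first-round spending by −c·ΔT = −$249.4 billion, contributing k·(−c·ΔT) = (−$249.4 billion) / 0.42 ≈ −$593.8 billion.
Net ΔY = k(ΔG − c·ΔT) = (+$276.6 billion) / 0.42 ≈ +$659 billion.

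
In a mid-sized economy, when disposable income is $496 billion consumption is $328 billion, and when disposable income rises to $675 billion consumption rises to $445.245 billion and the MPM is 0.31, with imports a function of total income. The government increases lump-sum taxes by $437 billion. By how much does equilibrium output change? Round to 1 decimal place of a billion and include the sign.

−$437.0 billion

MPC = ΔC/ΔYd = (445.245 − 328)/(675 − 496) = 117.245/179 = 0.655.
A lump-sum tax change of +$437 billion shifts disposable income by −$437 billion; first-round consumption changes by −c × ΔT = −0.655 × (+$437 billion) = −$286.235 billion.
Expenditure multiplier = 1/(1 − c + m) = 1/(1 − 0.655 + 0.31) = 1/0.655 ≈ 1.527.
The tax multiplier is −c × k = −1, so ΔY = k × (−c·ΔT) = (−$286.235 billion) / 0.655 = −$437 billion.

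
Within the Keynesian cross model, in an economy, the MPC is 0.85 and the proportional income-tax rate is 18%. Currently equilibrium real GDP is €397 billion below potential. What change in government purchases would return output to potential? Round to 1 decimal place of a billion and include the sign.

+€120.3 billion

Spending multiplier = 1/(1 − c(1−t)) = 1/(1 − 0.85×0.82) = 1/0.303 ≈ 3.3.
Need ΔY = +€397 billion, so ΔG = ΔY/k = (+€397 billion) × 0.303 ≈ +€120.3 billion.
The government should increase government purchases by €120.3 billion.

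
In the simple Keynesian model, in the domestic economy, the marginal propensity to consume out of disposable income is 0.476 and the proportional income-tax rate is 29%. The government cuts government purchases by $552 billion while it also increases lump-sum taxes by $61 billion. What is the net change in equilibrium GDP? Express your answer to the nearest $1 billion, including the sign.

−$878 billion

Expenditure multiplier = 1/(1 − c(1−t)) = 1/(1 − 0.476×0.71) = 1/0.66204 ≈ 1.51.
ΔG contributes k·ΔG = (−$552 billion) / 0.66204 ≈ −$833.8 billion.
ΔT of +$61 billion changes first-round spending by −c·ΔT = −$29.036 billion, contributing k·(−c·ΔT) = (−$29.036 billion) / 0.66204 ≈ −$43.9 billion.
Net ΔY = k(ΔG − c·ΔT) = (−$581.036 billion) / 0.66204 ≈ −$878 billion.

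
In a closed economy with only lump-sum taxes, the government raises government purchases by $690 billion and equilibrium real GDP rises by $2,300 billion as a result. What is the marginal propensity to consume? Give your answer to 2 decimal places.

Implied spending multiplier k = ΔY/ΔG = 2,300/690 ≈ 3.3333.
Since k = 1/(1 − MPC), MPC = 1 − 1/k = 1 − ΔG/ΔY = 1 − 690/2,300 = 0.70.

0.70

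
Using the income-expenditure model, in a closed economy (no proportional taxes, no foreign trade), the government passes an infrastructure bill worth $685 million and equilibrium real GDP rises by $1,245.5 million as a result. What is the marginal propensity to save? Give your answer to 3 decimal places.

0.550

Implied spending multiplier k = ΔY/ΔG = 1,245.5/685 ≈ 1.8182.
Since k = 1/(1 − MPC), MPC = 1 − 1/k = 1 − ΔG/ΔY = 1 − 685/1,245.5 ≈ 0.450.
MPS = 1 − MPC = 0.550.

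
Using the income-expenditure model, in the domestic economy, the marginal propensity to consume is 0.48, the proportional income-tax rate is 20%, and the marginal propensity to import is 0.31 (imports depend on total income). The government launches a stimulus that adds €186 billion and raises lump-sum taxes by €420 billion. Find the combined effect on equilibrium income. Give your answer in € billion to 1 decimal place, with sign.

−€16.8 billion

Expenditure multiplier = 1/(1 − c(1−t) + m) = 1/(1 − 0.48×0.8 + 0.31) = 1/0.926 ≈ 1.08.
ΔG contributes k·ΔG = (+€186 billion) / 0.926 ≈ +€200.9 billion.
ΔT of +€420 billion changes first-round spending by −c·ΔT = −€201.6 billion, contributing k·(−c·ΔT) = (−€201.6 billion) / 0.926 ≈ −€217.7 billion.
Net ΔY = k(ΔG − c·ΔT) = (−€15.6 billion) / 0.926 ≈ −€16.8 billion.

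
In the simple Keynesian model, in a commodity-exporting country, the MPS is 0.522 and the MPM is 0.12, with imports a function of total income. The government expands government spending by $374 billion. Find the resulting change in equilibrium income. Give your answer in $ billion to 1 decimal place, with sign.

MPC = 1 − MPS = 1 − 0.522 = 0.478.
Spending multiplier = 1/(1 − c + m) = 1/(1 − 0.478 + 0.12) = 1/0.642 ≈ 1.558.
ΔY = k × ΔG = (+$374 billion) / 0.642 ≈ +$582.6 billion.

+$582.6 billion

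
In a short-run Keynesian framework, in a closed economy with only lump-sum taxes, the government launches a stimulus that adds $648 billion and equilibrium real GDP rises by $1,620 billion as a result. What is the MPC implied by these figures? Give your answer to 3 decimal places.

0.600

Implied spending multiplier k = ΔY/ΔG = 1,620/648 = 2.5.
Since k = 1/(1 − MPC), MPC = 1 − 1/k = 1 − ΔG/ΔY = 1 − 648/1,620 = 0.600.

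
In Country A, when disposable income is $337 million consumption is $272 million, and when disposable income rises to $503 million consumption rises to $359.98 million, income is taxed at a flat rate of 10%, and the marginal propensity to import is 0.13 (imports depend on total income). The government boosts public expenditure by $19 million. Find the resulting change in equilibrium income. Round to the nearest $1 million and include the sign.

+$29 million

MPC = ΔC/ΔYd = (359.98 − 272)/(503 − 337) = 87.98/166 = 0.53.
Spending multiplier = 1/(1 − c(1−t) + m) = 1/(1 − 0.53×0.9 + 0.13) = 1/0.653 ≈ 1.531.
ΔY = k × ΔG = (+$19 million) / 0.653 ≈ +$29 million.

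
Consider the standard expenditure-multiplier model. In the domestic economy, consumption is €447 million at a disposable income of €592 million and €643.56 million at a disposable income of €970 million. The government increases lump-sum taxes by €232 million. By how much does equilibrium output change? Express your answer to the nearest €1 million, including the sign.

MPC = ΔC/ΔYd = (643.56 − 447)/(970 − 592) = 196.56/378 = 0.52.
A lump-sum tax change of +€232 million shifts disposable income by −€232 million; first-round consumption changes by −c × ΔT = −0.52 × (+€232 million) = −€120.64 million.
Expenditure multiplier = 1/(1 − MPC) = 1/(1 − 0.52) = 1/0.48 ≈ 2.083.
The tax multiplier is −c × k ≈ −1.083, so ΔY = k × (−c·ΔT) = (−€120.64 million) / 0.48 ≈ −€251 million.

−€251 million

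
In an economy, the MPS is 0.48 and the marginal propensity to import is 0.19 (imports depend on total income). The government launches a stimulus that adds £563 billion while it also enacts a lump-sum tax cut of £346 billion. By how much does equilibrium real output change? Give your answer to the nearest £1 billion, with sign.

+£1,109 billion

MPC = 1 − MPS = 1 − 0.48 = 0.52.
Expenditure multiplier = 1/(1 − c + m) = 1/(1 − 0.52 + 0.19) = 1/0.67 ≈ 1.493.
ΔG contributes k·ΔG = (+£563 billion) / 0.67 ≈ +£840.3 billion.
ΔT of −£346 billion changes first-round spending by −c·ΔT = +£179.92 billion, contributing k·(−c·ΔT) = (+£179.92 billion) / 0.67 ≈ +£268.5 billion.
Net ΔY = k(ΔG − c·ΔT) = (+£742.92 billion) / 0.67 ≈ +£1,109 billion.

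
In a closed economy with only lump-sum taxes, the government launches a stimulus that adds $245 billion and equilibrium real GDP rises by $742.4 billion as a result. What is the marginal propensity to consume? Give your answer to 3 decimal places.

Implied spending multiplier k = ΔY/ΔG = 742.4/245 ≈ 3.0302.
Since k = 1/(1 − MPC), MPC = 1 − 1/k = 1 − ΔG/ΔY = 1 − 245/742.4 ≈ 0.670.

0.670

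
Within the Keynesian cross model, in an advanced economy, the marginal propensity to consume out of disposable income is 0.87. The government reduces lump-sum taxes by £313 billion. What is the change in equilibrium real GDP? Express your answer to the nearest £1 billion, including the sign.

+£2,095 billion

A lump-sum tax change of −£313 billion shifts disposable income by +£313 billion; first-round consumption changes by −c × ΔT = −0.87 × (−£313 billion) = +£272.31 billion.
Expenditure multiplier = 1/(1 − MPC) = 1/(1 − 0.87) = 1/0.13 ≈ 7.692.
The tax multiplier is −c × k ≈ −6.692, so ΔY = k × (−c·ΔT) = (+£272.31 billion) / 0.13 ≈ +£2,095 billion.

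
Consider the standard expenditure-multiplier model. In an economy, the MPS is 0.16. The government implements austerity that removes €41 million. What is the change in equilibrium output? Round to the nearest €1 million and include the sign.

−€256 million

MPC = 1 − MPS = 1 − 0.16 = 0.84.
Government-spending multiplier = 1/(1 − MPC) = 1/(1 − 0.84) = 1/0.16 = 6.25.
ΔY = k × ΔG = (−€41 million) / 0.16 ≈ −€256 million.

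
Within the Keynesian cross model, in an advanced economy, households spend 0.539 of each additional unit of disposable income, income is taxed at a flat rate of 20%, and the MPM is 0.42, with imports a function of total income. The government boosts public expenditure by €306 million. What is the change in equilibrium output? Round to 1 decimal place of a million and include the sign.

Government-spending multiplier = 1/(1 − c(1−t) + m) = 1/(1 − 0.539×0.8 + 0.42) = 1/0.9888 ≈ 1.011.
ΔY = k × ΔG = (+€306 million) / 0.9888 ≈ +€309.5 million.

+€309.5 million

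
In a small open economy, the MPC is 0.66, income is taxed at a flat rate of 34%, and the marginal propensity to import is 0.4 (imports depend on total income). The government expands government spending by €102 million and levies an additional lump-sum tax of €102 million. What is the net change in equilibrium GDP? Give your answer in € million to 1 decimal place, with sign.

+€36.0 million

Expenditure multiplier = 1/(1 − c(1−t) + m) = 1/(1 − 0.66×0.66 + 0.4) = 1/0.9644 ≈ 1.037.
ΔG contributes k·ΔG = (+€102 million) / 0.9644 ≈ +€105.8 million.
ΔT of +€102 million changes first-round spending by −c·ΔT = −€67.32 million, contributing k·(−c·ΔT) = (−€67.32 million) / 0.9644 ≈ −€69.8 million.
Net ΔY = k(ΔG − c·ΔT) = (+€34.68 million) / 0.9644 ≈ +€36 million.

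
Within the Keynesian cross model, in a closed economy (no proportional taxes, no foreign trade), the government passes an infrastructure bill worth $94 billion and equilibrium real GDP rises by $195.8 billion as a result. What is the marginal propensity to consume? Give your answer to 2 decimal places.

Implied spending multiplier k = ΔY/ΔG = 195.8/94 ≈ 2.083.
Since k = 1/(1 − MPC), MPC = 1 − 1/k = 1 − ΔG/ΔY = 1 − 94/195.8 ≈ 0.52.

0.52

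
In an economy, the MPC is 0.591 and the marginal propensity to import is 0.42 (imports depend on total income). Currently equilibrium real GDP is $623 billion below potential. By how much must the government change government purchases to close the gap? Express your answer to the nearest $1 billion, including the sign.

+$516 billion

Spending multiplier = 1/(1 − c + m) = 1/(1 − 0.591 + 0.42) = 1/0.829 ≈ 1.206.
Need ΔY = +$623 billion, so ΔG = ΔY/k = (+$623 billion) × 0.829 ≈ +$516 billion.
The government should increase government purchases by $516 billion.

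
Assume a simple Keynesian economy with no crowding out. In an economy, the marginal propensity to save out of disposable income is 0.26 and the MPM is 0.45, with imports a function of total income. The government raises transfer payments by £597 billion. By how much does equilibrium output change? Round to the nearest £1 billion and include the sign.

MPC = 1 − MPS = 1 − 0.26 = 0.74.
The transfer change shifts disposable income by +£597 billion, so first-round consumption changes by c·ΔTR = 0.74 × (+£597 billion) = +£441.78 billion.
Expenditure multiplier = 1/(1 − c + m) = 1/(1 − 0.74 + 0.45) = 1/0.71 ≈ 1.408.
The transfer multiplier is c × k ≈ 1.042, so ΔY = k × (c·ΔTR) = (+£441.78 billion) / 0.71 ≈ +£622 billion.

+£622 billion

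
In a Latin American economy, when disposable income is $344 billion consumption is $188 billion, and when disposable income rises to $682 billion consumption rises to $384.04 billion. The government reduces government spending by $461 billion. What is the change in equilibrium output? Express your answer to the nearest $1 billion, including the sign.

MPC = ΔC/ΔYd = (384.04 − 188)/(682 − 344) = 196.04/338 = 0.58.
Expenditure multiplier = 1/(1 − MPC) = 1/(1 − 0.58) = 1/0.42 ≈ 2.381.
ΔY = k × ΔG = (−$461 billion) / 0.42 ≈ −$1,098 billion.

−$1,098 billion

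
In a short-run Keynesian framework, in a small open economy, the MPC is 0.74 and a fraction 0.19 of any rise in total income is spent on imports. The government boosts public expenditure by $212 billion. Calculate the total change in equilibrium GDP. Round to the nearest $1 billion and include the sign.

+$471 billion

Spending multiplier = 1/(1 − c + m) = 1/(1 − 0.74 + 0.19) = 1/0.45 ≈ 2.222.
ΔY = k × ΔG = (+$212 billion) / 0.45 ≈ +$471 billion.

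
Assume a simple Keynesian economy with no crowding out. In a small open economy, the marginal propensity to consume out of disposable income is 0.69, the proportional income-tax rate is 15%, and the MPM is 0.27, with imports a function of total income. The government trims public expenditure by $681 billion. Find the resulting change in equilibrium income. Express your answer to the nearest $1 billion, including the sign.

−$996 billion

Spending multiplier = 1/(1 − c(1−t) + m) = 1/(1 − 0.69×0.85 + 0.27) = 1/0.6835 ≈ 1.463.
ΔY = k × ΔG = (−$681 billion) / 0.6835 ≈ −$996 billion.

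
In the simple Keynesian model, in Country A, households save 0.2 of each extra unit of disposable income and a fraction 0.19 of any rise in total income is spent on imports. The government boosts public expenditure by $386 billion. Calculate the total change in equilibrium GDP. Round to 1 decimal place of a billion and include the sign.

MPC = 1 − MPS = 1 − 0.2 = 0.8.
Expenditure multiplier = 1/(1 − c + m) = 1/(1 − 0.8 + 0.19) = 1/0.39 ≈ 2.564.
ΔY = k × ΔG = (+$386 billion) / 0.39 ≈ +$989.7 billion.

+$989.7 billion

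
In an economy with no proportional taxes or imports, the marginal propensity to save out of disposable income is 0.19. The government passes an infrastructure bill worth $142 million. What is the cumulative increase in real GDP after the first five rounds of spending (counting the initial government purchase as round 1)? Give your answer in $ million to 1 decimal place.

MPC = 1 − MPS = 1 − 0.19 = 0.81.
Round 1 adds ΔG = $142 million; each later round is MPC = 0.81 times the previous.
After 5 rounds: 142 + 115.02 + 93.1662 + 75.464622 + 61.12634382 = ΔG·(1 − c^5)/(1 − c) = 142 × (1 − 0.3486784401)/0.19 ≈ $486.8 million.

$486.8 million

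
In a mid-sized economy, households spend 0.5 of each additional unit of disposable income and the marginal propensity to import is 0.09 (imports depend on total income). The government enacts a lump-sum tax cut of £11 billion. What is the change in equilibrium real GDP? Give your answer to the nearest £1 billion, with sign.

+£9 billion

A lump-sum tax change of −£11 billion shifts disposable income by +£11 billion; first-round consumption changes by −c × ΔT = −0.5 × (−£11 billion) = +£5.5 billion.
Expenditure multiplier = 1/(1 − c + m) = 1/(1 − 0.5 + 0.09) = 1/0.59 ≈ 1.695.
The tax multiplier is −c × k ≈ −0.847, so ΔY = k × (−c·ΔT) = (+£5.5 billion) / 0.59 ≈ +£9 billion.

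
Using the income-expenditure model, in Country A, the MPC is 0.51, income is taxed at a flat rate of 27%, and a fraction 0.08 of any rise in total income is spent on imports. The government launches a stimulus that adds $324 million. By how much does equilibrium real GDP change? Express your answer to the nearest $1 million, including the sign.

Expenditure multiplier = 1/(1 − c(1−t) + m) = 1/(1 − 0.51×0.73 + 0.08) = 1/0.7077 ≈ 1.413.
ΔY = k × ΔG = (+$324 million) / 0.7077 ≈ +$458 million.

+$458 million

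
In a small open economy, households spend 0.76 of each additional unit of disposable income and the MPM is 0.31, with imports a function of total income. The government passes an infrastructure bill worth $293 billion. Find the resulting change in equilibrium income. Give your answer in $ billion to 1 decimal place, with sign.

+$532.7 billion

Expenditure multiplier = 1/(1 − c + m) = 1/(1 − 0.76 + 0.31) = 1/0.55 ≈ 1.818.
ΔY = k × ΔG = (+$293 billion) / 0.55 ≈ +$532.7 billion.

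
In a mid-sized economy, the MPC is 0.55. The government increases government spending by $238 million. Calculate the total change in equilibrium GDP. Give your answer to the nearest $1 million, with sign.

Expenditure multiplier = 1/(1 − MPC) = 1/(1 − 0.55) = 1/0.45 ≈ 2.222.
ΔY = k × ΔG = (+$238 million) / 0.45 ≈ +$529 million.

+$529 million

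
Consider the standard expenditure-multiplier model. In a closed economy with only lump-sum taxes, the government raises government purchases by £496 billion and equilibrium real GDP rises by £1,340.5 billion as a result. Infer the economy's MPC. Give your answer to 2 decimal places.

0.63

Implied spending multiplier k = ΔY/ΔG = 1,340.5/496 ≈ 2.7026.
Since k = 1/(1 − MPC), MPC = 1 − 1/k = 1 − ΔG/ΔY = 1 − 496/1,340.5 ≈ 0.63.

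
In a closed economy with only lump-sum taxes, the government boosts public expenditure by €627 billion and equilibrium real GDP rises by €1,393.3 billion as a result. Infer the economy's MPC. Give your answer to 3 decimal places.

0.550

Implied spending multiplier k = ΔY/ΔG = 1,393.3/627 ≈ 2.2222.
Since k = 1/(1 − MPC), MPC = 1 − 1/k = 1 − ΔG/ΔY = 1 − 627/1,393.3 ≈ 0.550.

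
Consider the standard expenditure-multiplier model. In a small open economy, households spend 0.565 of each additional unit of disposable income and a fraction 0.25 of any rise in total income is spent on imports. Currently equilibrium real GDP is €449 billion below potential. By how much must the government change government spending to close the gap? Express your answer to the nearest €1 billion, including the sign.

Spending multiplier = 1/(1 − c + m) = 1/(1 − 0.565 + 0.25) = 1/0.685 ≈ 1.46.
Need ΔY = +€449 billion, so ΔG = ΔY/k = (+€449 billion) × 0.685 ≈ +€308 billion.
The government should increase government spending by €308 billion.

+€308 billion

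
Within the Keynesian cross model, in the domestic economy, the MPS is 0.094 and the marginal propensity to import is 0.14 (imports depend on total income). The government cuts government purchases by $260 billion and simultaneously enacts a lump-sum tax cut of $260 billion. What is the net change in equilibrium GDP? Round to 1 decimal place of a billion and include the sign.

MPC = 1 − MPS = 1 − 0.094 = 0.906.
Expenditure multiplier = 1/(1 − c + m) = 1/(1 − 0.906 + 0.14) = 1/0.234 ≈ 4.274.
ΔG contributes k·ΔG = (−$260 billion) / 0.234 ≈ −$1,111.1 billion.
ΔT of −$260 billion changes first-round spending by −c·ΔT = +$235.56 billion, contributing k·(−c·ΔT) = (+$235.56 billion) / 0.234 ≈ +$1,006.7 billion.
Net ΔY = k(ΔG − c·ΔT) = (−$24.44 billion) / 0.234 ≈ −$104.4 billion.

−$104.4 billion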